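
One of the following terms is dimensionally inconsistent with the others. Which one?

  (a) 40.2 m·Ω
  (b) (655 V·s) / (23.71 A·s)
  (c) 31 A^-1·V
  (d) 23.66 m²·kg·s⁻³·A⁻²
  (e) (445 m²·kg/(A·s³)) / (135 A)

(a)

Expand each in SI base units:
  (a) Ω·m = V·A⁻¹·m = kg·m³·s⁻³·A⁻²
  (b) [kg·m²·s⁻²·A⁻¹] / [s·A] = kg·m²·s⁻³·A⁻²
  (c) V·A⁻¹ = J·C⁻¹·A⁻¹ = kg·m²·s⁻³·A⁻²
  (d) kg·m²·s⁻³·A⁻²
  (e) [kg·m²·s⁻³·A⁻¹] / [A] = kg·m²·s⁻³·A⁻²
All reduce to kg·m²·s⁻³·A⁻² except (a), which is kg·m³·s⁻³·A⁻².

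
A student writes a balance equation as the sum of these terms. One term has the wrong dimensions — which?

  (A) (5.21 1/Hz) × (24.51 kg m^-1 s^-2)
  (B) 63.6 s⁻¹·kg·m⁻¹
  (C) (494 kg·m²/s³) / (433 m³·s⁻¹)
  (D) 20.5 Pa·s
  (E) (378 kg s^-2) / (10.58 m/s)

(C)

Work out the base dimensions of each:
  (A) [s] · [kg·m⁻¹·s⁻²] = kg·m⁻¹·s⁻¹
  (B) kg·m⁻¹·s⁻¹
  (C) [kg·m²·s⁻³] / [m³·s⁻¹] = kg·m⁻¹·s⁻²
  (D) Pa·s = N·m⁻²·s = kg·m⁻¹·s⁻¹
  (E) [kg·s⁻²] / [m·s⁻¹] = kg·m⁻¹·s⁻¹
All reduce to kg·m⁻¹·s⁻¹ except (C), which is kg·m⁻¹·s⁻².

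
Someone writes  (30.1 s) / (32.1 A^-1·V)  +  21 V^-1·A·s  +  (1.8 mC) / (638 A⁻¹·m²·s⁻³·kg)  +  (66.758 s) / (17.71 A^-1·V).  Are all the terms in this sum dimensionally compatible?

Yes

Dimensions:
  (30.1 s) / (32.1 A^-1·V):  [s] / [kg·m²·s⁻³·A⁻²] = kg⁻¹·m⁻²·s⁴·A²
  21 V^-1·A·s:  A·s·V⁻¹ = A·s·(J·C⁻¹)⁻¹ = kg⁻¹·m⁻²·s⁴·A²
  (1.8 mC) / (638 A⁻¹·m²·s⁻³·kg):  [s·A] / [kg·m²·s⁻³·A⁻¹] = kg⁻¹·m⁻²·s⁴·A²
  (66.758 s) / (17.71 A^-1·V):  [s] / [kg·m²·s⁻³·A⁻²] = kg⁻¹·m⁻²·s⁴·A²
Every term reduces to kg⁻¹·m⁻²·s⁴·A².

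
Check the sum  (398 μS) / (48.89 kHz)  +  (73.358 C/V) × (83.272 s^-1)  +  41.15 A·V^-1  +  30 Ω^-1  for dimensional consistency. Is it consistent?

Work out the base dimensions of each:
  (398 μS) / (48.89 kHz):  [kg⁻¹·m⁻²·s³·A²] / [s⁻¹] = kg⁻¹·m⁻²·s⁴·A²
  (73.358 C/V) × (83.272 s^-1):  [kg⁻¹·m⁻²·s⁴·A²] · [s⁻¹] = kg⁻¹·m⁻²·s³·A²
  41.15 A·V^-1:  A·V⁻¹ = A·(J·C⁻¹)⁻¹ = kg⁻¹·m⁻²·s³·A²
  30 Ω^-1:  Ω⁻¹ = (V·A⁻¹)⁻¹ = kg⁻¹·m⁻²·s³·A²
The terms do not share a single dimension (kg⁻¹·m⁻²·s³·A² vs kg⁻¹·m⁻²·s⁴·A²).

No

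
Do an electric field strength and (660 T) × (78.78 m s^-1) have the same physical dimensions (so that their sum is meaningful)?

Yes

Work out the base dimensions of each:
  an electric field strength:  [electric field strength] = kg·m·s⁻³·A⁻¹
  (660 T) × (78.78 m s^-1):  [kg·s⁻²·A⁻¹] · [m·s⁻¹] = kg·m·s⁻³·A⁻¹
Both are kg·m·s⁻³·A⁻¹, so they have the same dimensions and can be added.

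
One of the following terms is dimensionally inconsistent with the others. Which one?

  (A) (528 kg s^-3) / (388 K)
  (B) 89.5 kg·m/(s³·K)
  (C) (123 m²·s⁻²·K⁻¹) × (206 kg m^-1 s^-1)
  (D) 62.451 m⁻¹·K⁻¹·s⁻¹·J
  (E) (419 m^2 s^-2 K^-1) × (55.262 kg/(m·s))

(A)

Reduce each to base SI dimensions:
  (A) [kg·s⁻³] / [K] = kg·s⁻³·K⁻¹
  (B) kg·m·s⁻³·K⁻¹
  (C) [m²·s⁻²·K⁻¹] · [kg·m⁻¹·s⁻¹] = kg·m·s⁻³·K⁻¹
  (D) J·s⁻¹·m⁻¹·K⁻¹ = N·m·s⁻¹·m⁻¹·K⁻¹ = kg·m·s⁻³·K⁻¹
  (E) [m²·s⁻²·K⁻¹] · [kg·m⁻¹·s⁻¹] = kg·m·s⁻³·K⁻¹
All reduce to kg·m·s⁻³·K⁻¹ except (A), which is kg·s⁻³·K⁻¹.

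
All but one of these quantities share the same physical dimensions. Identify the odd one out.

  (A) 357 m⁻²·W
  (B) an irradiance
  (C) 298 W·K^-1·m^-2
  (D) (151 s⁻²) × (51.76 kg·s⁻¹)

Dimensions:
  (A) W·m⁻² = J·s⁻¹·m⁻² = kg·s⁻³
  (B) [irradiance] = kg·s⁻³
  (C) W·m⁻²·K⁻¹ = J·s⁻¹·m⁻²·K⁻¹ = kg·s⁻³·K⁻¹
  (D) [s⁻²] · [kg·s⁻¹] = kg·s⁻³
All reduce to kg·s⁻³ except (C), which is kg·s⁻³·K⁻¹.

(C)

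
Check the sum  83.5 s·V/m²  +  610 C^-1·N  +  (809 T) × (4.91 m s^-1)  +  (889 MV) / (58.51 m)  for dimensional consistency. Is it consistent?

Work out the base dimensions of each:
  83.5 s·V/m²:  V·s·m⁻² = J·C⁻¹·s·m⁻² = kg·s⁻²·A⁻¹
  610 C^-1·N:  N·C⁻¹ = kg·m·s⁻²·(s·A)⁻¹ = kg·m·s⁻³·A⁻¹
  (809 T) × (4.91 m s^-1):  [kg·s⁻²·A⁻¹] · [m·s⁻¹] = kg·m·s⁻³·A⁻¹
  (889 MV) / (58.51 m):  [kg·m²·s⁻³·A⁻¹] / [m] = kg·m·s⁻³·A⁻¹
The terms do not share a single dimension (kg·m·s⁻³·A⁻¹ vs kg·s⁻²·A⁻¹).

No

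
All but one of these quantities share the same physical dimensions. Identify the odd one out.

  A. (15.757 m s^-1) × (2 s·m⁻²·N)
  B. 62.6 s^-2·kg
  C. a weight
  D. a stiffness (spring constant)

Work out the base dimensions of each:
  A. [m·s⁻¹] · [kg·m⁻¹·s⁻¹] = kg·s⁻²
  B. kg·s⁻²
  C. [weight] = kg·m·s⁻²
  D. [stiffness (spring constant)] = kg·s⁻²
All reduce to kg·s⁻² except C., which is kg·m·s⁻².

C.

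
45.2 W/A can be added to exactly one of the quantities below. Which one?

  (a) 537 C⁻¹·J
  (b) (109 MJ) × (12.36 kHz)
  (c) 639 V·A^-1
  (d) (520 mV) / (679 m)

Reference: W·A⁻¹ = J·s⁻¹·A⁻¹ = kg·m²·s⁻³·A⁻¹.
Each option:
  (a) J·C⁻¹ = N·m·(s·A)⁻¹ = kg·m²·s⁻³·A⁻¹  ← same
  (b) [kg·m²·s⁻²] · [s⁻¹] = kg·m²·s⁻³
  (c) V·A⁻¹ = J·C⁻¹·A⁻¹ = kg·m²·s⁻³·A⁻²
  (d) [kg·m²·s⁻³·A⁻¹] / [m] = kg·m·s⁻³·A⁻¹
Only (a) matches kg·m²·s⁻³·A⁻¹.

(a)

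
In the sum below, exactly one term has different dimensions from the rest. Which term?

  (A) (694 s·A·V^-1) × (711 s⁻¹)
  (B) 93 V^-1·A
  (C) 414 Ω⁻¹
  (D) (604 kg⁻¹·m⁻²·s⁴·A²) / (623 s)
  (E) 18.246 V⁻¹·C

(E)

Expand each in SI base units:
  (A) [kg⁻¹·m⁻²·s⁴·A²] · [s⁻¹] = kg⁻¹·m⁻²·s³·A²
  (B) A·V⁻¹ = A·(J·C⁻¹)⁻¹ = kg⁻¹·m⁻²·s³·A²
  (C) Ω⁻¹ = (V·A⁻¹)⁻¹ = kg⁻¹·m⁻²·s³·A²
  (D) [kg⁻¹·m⁻²·s⁴·A²] / [s] = kg⁻¹·m⁻²·s³·A²
  (E) C·V⁻¹ = s·A·(J·C⁻¹)⁻¹ = kg⁻¹·m⁻²·s⁴·A²
All reduce to kg⁻¹·m⁻²·s³·A² except (E), which is kg⁻¹·m⁻²·s⁴·A².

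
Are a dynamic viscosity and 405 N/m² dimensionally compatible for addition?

In SI base units:
  a dynamic viscosity:  [dynamic viscosity] = kg·m⁻¹·s⁻¹
  405 N/m²:  N·m⁻² = kg·m·s⁻²·m⁻² = kg·m⁻¹·s⁻²
kg·m⁻¹·s⁻¹ ≠ kg·m⁻¹·s⁻², so they cannot be added.

No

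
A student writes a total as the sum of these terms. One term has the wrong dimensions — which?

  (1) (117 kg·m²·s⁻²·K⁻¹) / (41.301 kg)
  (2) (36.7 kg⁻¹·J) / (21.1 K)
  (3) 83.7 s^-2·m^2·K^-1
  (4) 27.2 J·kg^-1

Dimensions:
  (1) [kg·m²·s⁻²·K⁻¹] / [kg] = m²·s⁻²·K⁻¹
  (2) [m²·s⁻²] / [K] = m²·s⁻²·K⁻¹
  (3) m²·s⁻²·K⁻¹
  (4) J·kg⁻¹ = N·m·kg⁻¹ = m²·s⁻²
All reduce to m²·s⁻²·K⁻¹ except (4), which is m²·s⁻².

(4)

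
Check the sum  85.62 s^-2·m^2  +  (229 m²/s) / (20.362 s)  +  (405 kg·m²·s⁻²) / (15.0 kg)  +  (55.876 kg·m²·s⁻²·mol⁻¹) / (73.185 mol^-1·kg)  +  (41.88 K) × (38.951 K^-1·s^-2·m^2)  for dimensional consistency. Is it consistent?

Yes

Dimensions:
  85.62 s^-2·m^2:  m²·s⁻²
  (229 m²/s) / (20.362 s):  [m²·s⁻¹] / [s] = m²·s⁻²
  (405 kg·m²·s⁻²) / (15.0 kg):  [kg·m²·s⁻²] / [kg] = m²·s⁻²
  (55.876 kg·m²·s⁻²·mol⁻¹) / (73.185 mol^-1·kg):  [kg·m²·s⁻²·mol⁻¹] / [kg·mol⁻¹] = m²·s⁻²
  (41.88 K) × (38.951 K^-1·s^-2·m^2):  [K] · [m²·s⁻²·K⁻¹] = m²·s⁻²
Every term reduces to m²·s⁻².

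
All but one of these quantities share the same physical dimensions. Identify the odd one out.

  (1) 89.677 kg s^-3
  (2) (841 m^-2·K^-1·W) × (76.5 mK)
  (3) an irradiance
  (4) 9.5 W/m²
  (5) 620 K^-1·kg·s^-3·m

(5)

Expand each in SI base units:
  (1) kg·s⁻³
  (2) [kg·s⁻³·K⁻¹] · [K] = kg·s⁻³
  (3) [irradiance] = kg·s⁻³
  (4) W·m⁻² = J·s⁻¹·m⁻² = kg·s⁻³
  (5) kg·m·s⁻³·K⁻¹
All reduce to kg·s⁻³ except (5), which is kg·m·s⁻³·K⁻¹.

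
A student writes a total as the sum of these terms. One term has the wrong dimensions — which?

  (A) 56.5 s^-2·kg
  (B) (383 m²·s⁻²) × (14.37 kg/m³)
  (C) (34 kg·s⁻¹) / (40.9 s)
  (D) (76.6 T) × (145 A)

Reduce each to base SI dimensions:
  (A) kg·s⁻²
  (B) [m²·s⁻²] · [kg·m⁻³] = kg·m⁻¹·s⁻²
  (C) [kg·s⁻¹] / [s] = kg·s⁻²
  (D) [kg·s⁻²·A⁻¹] · [A] = kg·s⁻²
All reduce to kg·s⁻² except (B), which is kg·m⁻¹·s⁻².

(B)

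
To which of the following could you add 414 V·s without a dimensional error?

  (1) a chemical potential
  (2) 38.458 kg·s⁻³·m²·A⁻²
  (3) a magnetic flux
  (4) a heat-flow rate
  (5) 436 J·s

(3)

Reference: V·s = J·C⁻¹·s = kg·m²·s⁻²·A⁻¹.
Each option:
  (1) [chemical potential] = kg·m²·s⁻²·mol⁻¹
  (2) kg·m²·s⁻³·A⁻²
  (3) [magnetic flux] = kg·m²·s⁻²·A⁻¹  ← same
  (4) [heat-flow rate] = kg·m²·s⁻³
  (5) J·s = N·m·s = kg·m²·s⁻¹
Only (3) matches kg·m²·s⁻²·A⁻¹.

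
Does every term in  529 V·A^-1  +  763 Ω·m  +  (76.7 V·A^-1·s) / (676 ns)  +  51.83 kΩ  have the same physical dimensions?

No

Dimensions:
  529 V·A^-1:  V·A⁻¹ = J·C⁻¹·A⁻¹ = kg·m²·s⁻³·A⁻²
  763 Ω·m:  Ω·m = V·A⁻¹·m = kg·m³·s⁻³·A⁻²
  (76.7 V·A^-1·s) / (676 ns):  [kg·m²·s⁻²·A⁻²] / [s] = kg·m²·s⁻³·A⁻²
  51.83 kΩ:  Ω = V·A⁻¹ = kg·m²·s⁻³·A⁻²
The terms do not share a single dimension (kg·m²·s⁻³·A⁻² vs kg·m³·s⁻³·A⁻²).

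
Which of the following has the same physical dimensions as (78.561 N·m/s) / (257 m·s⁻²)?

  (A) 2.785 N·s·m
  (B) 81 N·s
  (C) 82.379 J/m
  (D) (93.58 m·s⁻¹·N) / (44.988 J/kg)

Reference: [kg·m²·s⁻³] / [m·s⁻²] = kg·m·s⁻¹.
Each option:
  (A) N·m·s = kg·m·s⁻²·m·s = kg·m²·s⁻¹
  (B) N·s = kg·m·s⁻²·s = kg·m·s⁻¹  ← same
  (C) J·m⁻¹ = N·m·m⁻¹ = kg·m·s⁻²
  (D) [kg·m²·s⁻³] / [m²·s⁻²] = kg·s⁻¹
Only (B) matches kg·m·s⁻¹.

(B)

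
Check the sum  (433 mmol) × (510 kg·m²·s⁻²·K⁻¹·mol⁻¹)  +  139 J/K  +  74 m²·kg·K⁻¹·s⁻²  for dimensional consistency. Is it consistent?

Yes

In SI base units:
  (433 mmol) × (510 kg·m²·s⁻²·K⁻¹·mol⁻¹):  [mol] · [kg·m²·s⁻²·K⁻¹·mol⁻¹] = kg·m²·s⁻²·K⁻¹
  139 J/K:  J·K⁻¹ = N·m·K⁻¹ = kg·m²·s⁻²·K⁻¹
  74 m²·kg·K⁻¹·s⁻²:  kg·m²·s⁻²·K⁻¹
Every term reduces to kg·m²·s⁻²·K⁻¹.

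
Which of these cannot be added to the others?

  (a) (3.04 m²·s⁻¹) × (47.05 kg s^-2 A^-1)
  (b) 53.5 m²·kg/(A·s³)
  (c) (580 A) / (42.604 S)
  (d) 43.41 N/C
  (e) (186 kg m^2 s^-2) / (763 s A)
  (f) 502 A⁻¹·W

(d)

In SI base units:
  (a) [m²·s⁻¹] · [kg·s⁻²·A⁻¹] = kg·m²·s⁻³·A⁻¹
  (b) kg·m²·s⁻³·A⁻¹
  (c) [A] / [kg⁻¹·m⁻²·s³·A²] = kg·m²·s⁻³·A⁻¹
  (d) N·C⁻¹ = kg·m·s⁻²·(s·A)⁻¹ = kg·m·s⁻³·A⁻¹
  (e) [kg·m²·s⁻²] / [s·A] = kg·m²·s⁻³·A⁻¹
  (f) W·A⁻¹ = J·s⁻¹·A⁻¹ = kg·m²·s⁻³·A⁻¹
All reduce to kg·m²·s⁻³·A⁻¹ except (d), which is kg·m·s⁻³·A⁻¹.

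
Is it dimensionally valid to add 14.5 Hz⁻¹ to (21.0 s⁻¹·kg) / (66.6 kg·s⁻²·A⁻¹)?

No

In SI base units:
  14.5 Hz⁻¹:  Hz⁻¹ = (s⁻¹)⁻¹ = s
  (21.0 s⁻¹·kg) / (66.6 kg·s⁻²·A⁻¹):  [kg·s⁻¹] / [kg·s⁻²·A⁻¹] = s·A
s ≠ s·A, so they cannot be added.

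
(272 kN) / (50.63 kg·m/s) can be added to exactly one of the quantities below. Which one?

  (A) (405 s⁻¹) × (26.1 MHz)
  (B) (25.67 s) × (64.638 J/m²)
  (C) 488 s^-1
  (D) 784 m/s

Reference: [kg·m·s⁻²] / [kg·m·s⁻¹] = s⁻¹.
Each option:
  (A) [s⁻¹] · [s⁻¹] = s⁻²
  (B) [s] · [kg·s⁻²] = kg·s⁻¹
  (C) s⁻¹  ← same
  (D) m·s⁻¹
Only (C) matches s⁻¹.

(C)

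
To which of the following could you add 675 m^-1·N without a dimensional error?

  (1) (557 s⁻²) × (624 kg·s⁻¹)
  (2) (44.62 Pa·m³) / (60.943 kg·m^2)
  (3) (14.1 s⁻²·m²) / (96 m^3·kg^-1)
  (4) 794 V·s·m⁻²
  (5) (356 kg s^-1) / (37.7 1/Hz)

Reference: N·m⁻¹ = kg·m·s⁻²·m⁻¹ = kg·s⁻².
Each option:
  (1) [s⁻²] · [kg·s⁻¹] = kg·s⁻³
  (2) [kg·m²·s⁻²] / [kg·m²] = s⁻²
  (3) [m²·s⁻²] / [kg⁻¹·m³] = kg·m⁻¹·s⁻²
  (4) V·s·m⁻² = J·C⁻¹·s·m⁻² = kg·s⁻²·A⁻¹
  (5) [kg·s⁻¹] / [s] = kg·s⁻²  ← same
Only (5) matches kg·s⁻².

(5)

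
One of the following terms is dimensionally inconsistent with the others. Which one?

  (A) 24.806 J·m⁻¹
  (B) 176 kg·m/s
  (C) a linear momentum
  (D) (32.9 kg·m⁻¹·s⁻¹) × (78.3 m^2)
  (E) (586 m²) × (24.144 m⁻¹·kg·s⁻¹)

(A)

Work out the base dimensions of each:
  (A) J·m⁻¹ = N·m·m⁻¹ = kg·m·s⁻²
  (B) kg·m·s⁻¹
  (C) [linear momentum] = kg·m·s⁻¹
  (D) [kg·m⁻¹·s⁻¹] · [m²] = kg·m·s⁻¹
  (E) [m²] · [kg·m⁻¹·s⁻¹] = kg·m·s⁻¹
All reduce to kg·m·s⁻¹ except (A), which is kg·m·s⁻².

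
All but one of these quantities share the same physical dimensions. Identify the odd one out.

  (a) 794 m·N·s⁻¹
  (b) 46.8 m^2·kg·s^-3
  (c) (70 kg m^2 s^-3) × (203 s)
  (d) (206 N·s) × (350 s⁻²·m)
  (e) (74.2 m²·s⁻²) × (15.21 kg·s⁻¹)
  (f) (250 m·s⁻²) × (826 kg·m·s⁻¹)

(c)

Expand each in SI base units:
  (a) N·m·s⁻¹ = kg·m·s⁻²·m·s⁻¹ = kg·m²·s⁻³
  (b) kg·m²·s⁻³
  (c) [kg·m²·s⁻³] · [s] = kg·m²·s⁻²
  (d) [kg·m·s⁻¹] · [m·s⁻²] = kg·m²·s⁻³
  (e) [m²·s⁻²] · [kg·s⁻¹] = kg·m²·s⁻³
  (f) [m·s⁻²] · [kg·m·s⁻¹] = kg·m²·s⁻³
All reduce to kg·m²·s⁻³ except (c), which is kg·m²·s⁻².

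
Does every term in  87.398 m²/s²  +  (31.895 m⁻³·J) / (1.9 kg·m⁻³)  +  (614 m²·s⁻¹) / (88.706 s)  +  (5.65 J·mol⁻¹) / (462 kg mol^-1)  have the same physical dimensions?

Yes

Dimensions:
  87.398 m²/s²:  m²·s⁻²
  (31.895 m⁻³·J) / (1.9 kg·m⁻³):  [kg·m⁻¹·s⁻²] / [kg·m⁻³] = m²·s⁻²
  (614 m²·s⁻¹) / (88.706 s):  [m²·s⁻¹] / [s] = m²·s⁻²
  (5.65 J·mol⁻¹) / (462 kg mol^-1):  [kg·m²·s⁻²·mol⁻¹] / [kg·mol⁻¹] = m²·s⁻²
Every term reduces to m²·s⁻².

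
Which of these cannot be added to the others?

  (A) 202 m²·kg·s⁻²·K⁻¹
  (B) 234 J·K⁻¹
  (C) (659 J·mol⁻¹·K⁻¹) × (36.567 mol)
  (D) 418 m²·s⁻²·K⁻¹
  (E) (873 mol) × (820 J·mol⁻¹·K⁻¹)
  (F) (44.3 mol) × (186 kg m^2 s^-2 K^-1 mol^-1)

Work out the base dimensions of each:
  (A) kg·m²·s⁻²·K⁻¹
  (B) J·K⁻¹ = N·m·K⁻¹ = kg·m²·s⁻²·K⁻¹
  (C) [kg·m²·s⁻²·K⁻¹·mol⁻¹] · [mol] = kg·m²·s⁻²·K⁻¹
  (D) m²·s⁻²·K⁻¹
  (E) [mol] · [kg·m²·s⁻²·K⁻¹·mol⁻¹] = kg·m²·s⁻²·K⁻¹
  (F) [mol] · [kg·m²·s⁻²·K⁻¹·mol⁻¹] = kg·m²·s⁻²·K⁻¹
All reduce to kg·m²·s⁻²·K⁻¹ except (D), which is m²·s⁻²·K⁻¹.

(D)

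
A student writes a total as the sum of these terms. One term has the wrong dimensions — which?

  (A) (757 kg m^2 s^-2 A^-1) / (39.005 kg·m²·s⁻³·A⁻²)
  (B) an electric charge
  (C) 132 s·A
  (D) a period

(D)

Work out the base dimensions of each:
  (A) [kg·m²·s⁻²·A⁻¹] / [kg·m²·s⁻³·A⁻²] = s·A
  (B) [electric charge] = s·A
  (C) A·s = s·A
  (D) [period] = s
All reduce to s·A except (D), which is s.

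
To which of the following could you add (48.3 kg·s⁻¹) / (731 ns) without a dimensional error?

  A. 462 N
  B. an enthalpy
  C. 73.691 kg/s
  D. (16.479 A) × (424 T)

Reference: [kg·s⁻¹] / [s] = kg·s⁻².
Each option:
  A. N = kg·m·s⁻²
  B. [enthalpy] = kg·m²·s⁻²
  C. kg·s⁻¹
  D. [A] · [kg·s⁻²·A⁻¹] = kg·s⁻²  ← same
Only D. matches kg·s⁻².

D.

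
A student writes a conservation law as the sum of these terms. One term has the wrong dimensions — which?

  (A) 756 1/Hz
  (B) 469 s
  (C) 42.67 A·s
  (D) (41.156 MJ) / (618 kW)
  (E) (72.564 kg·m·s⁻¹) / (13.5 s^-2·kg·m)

(C)

In SI base units:
  (A) Hz⁻¹ = (s⁻¹)⁻¹ = s
  (B) s
  (C) A·s = s·A
  (D) [kg·m²·s⁻²] / [kg·m²·s⁻³] = s
  (E) [kg·m·s⁻¹] / [kg·m·s⁻²] = s
All reduce to s except (C), which is s·A.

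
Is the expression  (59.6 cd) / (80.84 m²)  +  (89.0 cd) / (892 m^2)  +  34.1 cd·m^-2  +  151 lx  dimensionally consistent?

Yes

In SI base units:
  (59.6 cd) / (80.84 m²):  [cd] / [m²] = m⁻²·cd
  (89.0 cd) / (892 m^2):  [cd] / [m²] = m⁻²·cd
  34.1 cd·m^-2:  cd·m⁻² = m⁻²·cd
  151 lx:  lx = lm·m⁻² = m⁻²·cd
Every term reduces to m⁻²·cd.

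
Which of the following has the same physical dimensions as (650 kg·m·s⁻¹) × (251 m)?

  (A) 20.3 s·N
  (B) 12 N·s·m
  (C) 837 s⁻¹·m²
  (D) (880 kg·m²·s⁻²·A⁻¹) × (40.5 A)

(B)

Reference: [kg·m·s⁻¹] · [m] = kg·m²·s⁻¹.
Each option:
  (A) N·s = kg·m·s⁻²·s = kg·m·s⁻¹
  (B) N·m·s = kg·m·s⁻²·m·s = kg·m²·s⁻¹  ← same
  (C) m²·s⁻¹
  (D) [kg·m²·s⁻²·A⁻¹] · [A] = kg·m²·s⁻²
Only (B) matches kg·m²·s⁻¹.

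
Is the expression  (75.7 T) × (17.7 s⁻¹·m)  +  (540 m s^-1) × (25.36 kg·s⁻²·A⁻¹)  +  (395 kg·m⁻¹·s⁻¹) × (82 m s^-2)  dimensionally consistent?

No

Reduce each to base SI dimensions:
  (75.7 T) × (17.7 s⁻¹·m):  [kg·s⁻²·A⁻¹] · [m·s⁻¹] = kg·m·s⁻³·A⁻¹
  (540 m s^-1) × (25.36 kg·s⁻²·A⁻¹):  [m·s⁻¹] · [kg·s⁻²·A⁻¹] = kg·m·s⁻³·A⁻¹
  (395 kg·m⁻¹·s⁻¹) × (82 m s^-2):  [kg·m⁻¹·s⁻¹] · [m·s⁻²] = kg·s⁻³
The terms do not share a single dimension (kg·m·s⁻³·A⁻¹ vs kg·s⁻³).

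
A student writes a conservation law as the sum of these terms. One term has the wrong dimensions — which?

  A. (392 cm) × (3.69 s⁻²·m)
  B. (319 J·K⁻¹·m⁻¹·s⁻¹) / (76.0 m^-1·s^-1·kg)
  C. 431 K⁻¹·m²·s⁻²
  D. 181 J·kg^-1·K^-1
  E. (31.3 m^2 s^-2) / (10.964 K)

Reduce each to base SI dimensions:
  A. [m] · [m·s⁻²] = m²·s⁻²
  B. [kg·m·s⁻³·K⁻¹] / [kg·m⁻¹·s⁻¹] = m²·s⁻²·K⁻¹
  C. m²·s⁻²·K⁻¹
  D. J·kg⁻¹·K⁻¹ = N·m·kg⁻¹·K⁻¹ = m²·s⁻²·K⁻¹
  E. [m²·s⁻²] / [K] = m²·s⁻²·K⁻¹
All reduce to m²·s⁻²·K⁻¹ except A., which is m²·s⁻².

A.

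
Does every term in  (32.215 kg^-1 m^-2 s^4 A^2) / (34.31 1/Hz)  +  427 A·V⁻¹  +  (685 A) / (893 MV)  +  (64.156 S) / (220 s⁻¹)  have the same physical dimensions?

In SI base units:
  (32.215 kg^-1 m^-2 s^4 A^2) / (34.31 1/Hz):  [kg⁻¹·m⁻²·s⁴·A²] / [s] = kg⁻¹·m⁻²·s³·A²
  427 A·V⁻¹:  A·V⁻¹ = A·(J·C⁻¹)⁻¹ = kg⁻¹·m⁻²·s³·A²
  (685 A) / (893 MV):  [A] / [kg·m²·s⁻³·A⁻¹] = kg⁻¹·m⁻²·s³·A²
  (64.156 S) / (220 s⁻¹):  [kg⁻¹·m⁻²·s³·A²] / [s⁻¹] = kg⁻¹·m⁻²·s⁴·A²
The terms do not share a single dimension (kg⁻¹·m⁻²·s³·A² vs kg⁻¹·m⁻²·s⁴·A²).

No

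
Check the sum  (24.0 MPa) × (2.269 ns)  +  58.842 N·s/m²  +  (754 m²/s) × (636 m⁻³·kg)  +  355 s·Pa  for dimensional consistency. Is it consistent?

Yes

Dimensions:
  (24.0 MPa) × (2.269 ns):  [kg·m⁻¹·s⁻²] · [s] = kg·m⁻¹·s⁻¹
  58.842 N·s/m²:  N·s·m⁻² = kg·m·s⁻²·s·m⁻² = kg·m⁻¹·s⁻¹
  (754 m²/s) × (636 m⁻³·kg):  [m²·s⁻¹] · [kg·m⁻³] = kg·m⁻¹·s⁻¹
  355 s·Pa:  Pa·s = N·m⁻²·s = kg·m⁻¹·s⁻¹
Every term reduces to kg·m⁻¹·s⁻¹.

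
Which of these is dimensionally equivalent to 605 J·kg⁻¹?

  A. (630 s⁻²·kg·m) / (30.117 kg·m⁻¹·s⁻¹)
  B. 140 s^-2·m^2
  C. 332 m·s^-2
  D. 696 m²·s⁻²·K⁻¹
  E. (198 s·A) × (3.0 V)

B.

Reference: J·kg⁻¹ = N·m·kg⁻¹ = m²·s⁻².
Each option:
  A. [kg·m·s⁻²] / [kg·m⁻¹·s⁻¹] = m²·s⁻¹
  B. m²·s⁻²  ← same
  C. m·s⁻²
  D. m²·s⁻²·K⁻¹
  E. [s·A] · [kg·m²·s⁻³·A⁻¹] = kg·m²·s⁻²
Only B. matches m²·s⁻².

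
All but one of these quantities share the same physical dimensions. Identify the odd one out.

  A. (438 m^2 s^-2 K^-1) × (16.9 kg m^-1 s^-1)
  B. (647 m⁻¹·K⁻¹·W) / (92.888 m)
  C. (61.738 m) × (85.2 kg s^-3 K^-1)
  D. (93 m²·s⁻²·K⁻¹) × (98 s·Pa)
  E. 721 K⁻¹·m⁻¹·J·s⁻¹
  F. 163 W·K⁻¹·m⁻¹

B.

Dimensions:
  A. [m²·s⁻²·K⁻¹] · [kg·m⁻¹·s⁻¹] = kg·m·s⁻³·K⁻¹
  B. [kg·m·s⁻³·K⁻¹] / [m] = kg·s⁻³·K⁻¹
  C. [m] · [kg·s⁻³·K⁻¹] = kg·m·s⁻³·K⁻¹
  D. [m²·s⁻²·K⁻¹] · [kg·m⁻¹·s⁻¹] = kg·m·s⁻³·K⁻¹
  E. J·s⁻¹·m⁻¹·K⁻¹ = N·m·s⁻¹·m⁻¹·K⁻¹ = kg·m·s⁻³·K⁻¹
  F. W·m⁻¹·K⁻¹ = J·s⁻¹·m⁻¹·K⁻¹ = kg·m·s⁻³·K⁻¹
All reduce to kg·m·s⁻³·K⁻¹ except B., which is kg·s⁻³·K⁻¹.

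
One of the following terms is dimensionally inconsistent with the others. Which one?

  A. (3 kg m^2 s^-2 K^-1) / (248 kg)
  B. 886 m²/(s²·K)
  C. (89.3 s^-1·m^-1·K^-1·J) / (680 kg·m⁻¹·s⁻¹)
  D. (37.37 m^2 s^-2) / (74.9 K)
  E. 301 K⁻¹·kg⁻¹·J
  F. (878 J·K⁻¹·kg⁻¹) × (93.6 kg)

Dimensions:
  A. [kg·m²·s⁻²·K⁻¹] / [kg] = m²·s⁻²·K⁻¹
  B. m²·s⁻²·K⁻¹
  C. [kg·m·s⁻³·K⁻¹] / [kg·m⁻¹·s⁻¹] = m²·s⁻²·K⁻¹
  D. [m²·s⁻²] / [K] = m²·s⁻²·K⁻¹
  E. J·kg⁻¹·K⁻¹ = N·m·kg⁻¹·K⁻¹ = m²·s⁻²·K⁻¹
  F. [m²·s⁻²·K⁻¹] · [kg] = kg·m²·s⁻²·K⁻¹
All reduce to m²·s⁻²·K⁻¹ except F., which is kg·m²·s⁻²·K⁻¹.

F.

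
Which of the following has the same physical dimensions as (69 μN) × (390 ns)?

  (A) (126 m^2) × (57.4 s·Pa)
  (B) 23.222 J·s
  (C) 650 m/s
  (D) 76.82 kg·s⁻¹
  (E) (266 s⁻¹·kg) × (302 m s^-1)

Reference: [kg·m·s⁻²] · [s] = kg·m·s⁻¹.
Each option:
  (A) [m²] · [kg·m⁻¹·s⁻¹] = kg·m·s⁻¹  ← same
  (B) J·s = N·m·s = kg·m²·s⁻¹
  (C) m·s⁻¹
  (D) kg·s⁻¹
  (E) [kg·s⁻¹] · [m·s⁻¹] = kg·m·s⁻²
Only (A) matches kg·m·s⁻¹.

(A)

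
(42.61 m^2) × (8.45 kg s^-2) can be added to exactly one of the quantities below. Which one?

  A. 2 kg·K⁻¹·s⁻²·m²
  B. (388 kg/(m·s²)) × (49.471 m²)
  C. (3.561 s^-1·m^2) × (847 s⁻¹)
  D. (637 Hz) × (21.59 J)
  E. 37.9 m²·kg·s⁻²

E.

Reference: [m²] · [kg·s⁻²] = kg·m²·s⁻².
Each option:
  A. kg·m²·s⁻²·K⁻¹
  B. [kg·m⁻¹·s⁻²] · [m²] = kg·m·s⁻²
  C. [m²·s⁻¹] · [s⁻¹] = m²·s⁻²
  D. [s⁻¹] · [kg·m²·s⁻²] = kg·m²·s⁻³
  E. kg·m²·s⁻²  ← same
Only E. matches kg·m²·s⁻².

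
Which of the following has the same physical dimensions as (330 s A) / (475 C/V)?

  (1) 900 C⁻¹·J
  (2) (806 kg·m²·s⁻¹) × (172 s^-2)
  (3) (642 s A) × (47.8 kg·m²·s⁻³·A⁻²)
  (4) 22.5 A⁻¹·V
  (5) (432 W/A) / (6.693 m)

(1)

Reference: [s·A] / [kg⁻¹·m⁻²·s⁴·A²] = kg·m²·s⁻³·A⁻¹.
Each option:
  (1) J·C⁻¹ = N·m·(s·A)⁻¹ = kg·m²·s⁻³·A⁻¹  ← same
  (2) [kg·m²·s⁻¹] · [s⁻²] = kg·m²·s⁻³
  (3) [s·A] · [kg·m²·s⁻³·A⁻²] = kg·m²·s⁻²·A⁻¹
  (4) V·A⁻¹ = J·C⁻¹·A⁻¹ = kg·m²·s⁻³·A⁻²
  (5) [kg·m²·s⁻³·A⁻¹] / [m] = kg·m·s⁻³·A⁻¹
Only (1) matches kg·m²·s⁻³·A⁻¹.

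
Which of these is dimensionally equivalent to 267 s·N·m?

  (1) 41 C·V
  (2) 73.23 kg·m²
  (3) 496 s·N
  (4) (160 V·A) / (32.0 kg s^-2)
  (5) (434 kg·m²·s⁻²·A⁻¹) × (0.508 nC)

(5)

Reference: N·m·s = kg·m·s⁻²·m·s = kg·m²·s⁻¹.
Each option:
  (1) C·V = s·A·J·C⁻¹ = kg·m²·s⁻²
  (2) kg·m²
  (3) N·s = kg·m·s⁻²·s = kg·m·s⁻¹
  (4) [kg·m²·s⁻³] / [kg·s⁻²] = m²·s⁻¹
  (5) [kg·m²·s⁻²·A⁻¹] · [s·A] = kg·m²·s⁻¹  ← same
Only (5) matches kg·m²·s⁻¹.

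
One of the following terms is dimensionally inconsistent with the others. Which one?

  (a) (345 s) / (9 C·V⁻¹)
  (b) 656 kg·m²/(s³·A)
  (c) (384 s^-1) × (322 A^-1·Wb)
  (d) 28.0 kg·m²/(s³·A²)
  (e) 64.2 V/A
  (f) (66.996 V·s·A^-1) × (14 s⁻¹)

Reduce each to base SI dimensions:
  (a) [s] / [kg⁻¹·m⁻²·s⁴·A²] = kg·m²·s⁻³·A⁻²
  (b) kg·m²·s⁻³·A⁻¹
  (c) [s⁻¹] · [kg·m²·s⁻²·A⁻²] = kg·m²·s⁻³·A⁻²
  (d) kg·m²·s⁻³·A⁻²
  (e) V·A⁻¹ = J·C⁻¹·A⁻¹ = kg·m²·s⁻³·A⁻²
  (f) [kg·m²·s⁻²·A⁻²] · [s⁻¹] = kg·m²·s⁻³·A⁻²
All reduce to kg·m²·s⁻³·A⁻² except (b), which is kg·m²·s⁻³·A⁻¹.

(b)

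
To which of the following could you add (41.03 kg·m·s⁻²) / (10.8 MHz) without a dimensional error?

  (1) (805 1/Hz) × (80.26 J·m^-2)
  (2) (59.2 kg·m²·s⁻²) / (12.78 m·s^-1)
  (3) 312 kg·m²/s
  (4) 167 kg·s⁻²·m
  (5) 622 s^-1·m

Reference: [kg·m·s⁻²] / [s⁻¹] = kg·m·s⁻¹.
Each option:
  (1) [s] · [kg·s⁻²] = kg·s⁻¹
  (2) [kg·m²·s⁻²] / [m·s⁻¹] = kg·m·s⁻¹  ← same
  (3) kg·m²·s⁻¹
  (4) kg·m·s⁻²
  (5) m·s⁻¹
Only (2) matches kg·m·s⁻¹.

(2)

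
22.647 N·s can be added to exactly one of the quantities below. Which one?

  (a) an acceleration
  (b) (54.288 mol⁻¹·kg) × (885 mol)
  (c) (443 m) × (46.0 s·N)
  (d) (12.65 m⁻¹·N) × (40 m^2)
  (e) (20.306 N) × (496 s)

Reference: N·s = kg·m·s⁻²·s = kg·m·s⁻¹.
Each option:
  (a) [acceleration] = m·s⁻²
  (b) [kg·mol⁻¹] · [mol] = kg
  (c) [m] · [kg·m·s⁻¹] = kg·m²·s⁻¹
  (d) [kg·s⁻²] · [m²] = kg·m²·s⁻²
  (e) [kg·m·s⁻²] · [s] = kg·m·s⁻¹  ← same
Only (e) matches kg·m·s⁻¹.

(e)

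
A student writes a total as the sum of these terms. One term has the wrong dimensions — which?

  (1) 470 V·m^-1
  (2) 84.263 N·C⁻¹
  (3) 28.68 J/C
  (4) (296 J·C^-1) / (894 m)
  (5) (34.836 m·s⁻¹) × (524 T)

Work out the base dimensions of each:
  (1) V·m⁻¹ = J·C⁻¹·m⁻¹ = kg·m·s⁻³·A⁻¹
  (2) N·C⁻¹ = kg·m·s⁻²·(s·A)⁻¹ = kg·m·s⁻³·A⁻¹
  (3) J·C⁻¹ = N·m·(s·A)⁻¹ = kg·m²·s⁻³·A⁻¹
  (4) [kg·m²·s⁻³·A⁻¹] / [m] = kg·m·s⁻³·A⁻¹
  (5) [m·s⁻¹] · [kg·s⁻²·A⁻¹] = kg·m·s⁻³·A⁻¹
All reduce to kg·m·s⁻³·A⁻¹ except (3), which is kg·m²·s⁻³·A⁻¹.

(3)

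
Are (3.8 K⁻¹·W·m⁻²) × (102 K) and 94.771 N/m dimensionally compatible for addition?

Expand each in SI base units:
  (3.8 K⁻¹·W·m⁻²) × (102 K):  [kg·s⁻³·K⁻¹] · [K] = kg·s⁻³
  94.771 N/m:  N·m⁻¹ = kg·m·s⁻²·m⁻¹ = kg·s⁻²
kg·s⁻³ ≠ kg·s⁻², so they cannot be added.

No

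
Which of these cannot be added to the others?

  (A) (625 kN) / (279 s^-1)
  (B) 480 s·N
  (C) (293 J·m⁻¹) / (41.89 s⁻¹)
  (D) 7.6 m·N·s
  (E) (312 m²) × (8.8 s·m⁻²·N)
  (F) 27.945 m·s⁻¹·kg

(D)

In SI base units:
  (A) [kg·m·s⁻²] / [s⁻¹] = kg·m·s⁻¹
  (B) N·s = kg·m·s⁻²·s = kg·m·s⁻¹
  (C) [kg·m·s⁻²] / [s⁻¹] = kg·m·s⁻¹
  (D) N·m·s = kg·m·s⁻²·m·s = kg·m²·s⁻¹
  (E) [m²] · [kg·m⁻¹·s⁻¹] = kg·m·s⁻¹
  (F) kg·m·s⁻¹
All reduce to kg·m·s⁻¹ except (D), which is kg·m²·s⁻¹.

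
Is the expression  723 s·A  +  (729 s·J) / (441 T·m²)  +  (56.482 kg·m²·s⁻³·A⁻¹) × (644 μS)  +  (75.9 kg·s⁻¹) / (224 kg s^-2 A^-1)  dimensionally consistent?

Expand each in SI base units:
  723 s·A:  A·s = s·A
  (729 s·J) / (441 T·m²):  [kg·m²·s⁻¹] / [kg·m²·s⁻²·A⁻¹] = s·A
  (56.482 kg·m²·s⁻³·A⁻¹) × (644 μS):  [kg·m²·s⁻³·A⁻¹] · [kg⁻¹·m⁻²·s³·A²] = A
  (75.9 kg·s⁻¹) / (224 kg s^-2 A^-1):  [kg·s⁻¹] / [kg·s⁻²·A⁻¹] = s·A
The terms do not share a single dimension (A vs s·A).

No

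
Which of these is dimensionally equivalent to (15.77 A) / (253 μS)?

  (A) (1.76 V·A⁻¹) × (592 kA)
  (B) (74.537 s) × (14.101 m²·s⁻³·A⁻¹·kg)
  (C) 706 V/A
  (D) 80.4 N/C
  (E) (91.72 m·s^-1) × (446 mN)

Reference: [A] / [kg⁻¹·m⁻²·s³·A²] = kg·m²·s⁻³·A⁻¹.
Each option:
  (A) [kg·m²·s⁻³·A⁻²] · [A] = kg·m²·s⁻³·A⁻¹  ← same
  (B) [s] · [kg·m²·s⁻³·A⁻¹] = kg·m²·s⁻²·A⁻¹
  (C) V·A⁻¹ = J·C⁻¹·A⁻¹ = kg·m²·s⁻³·A⁻²
  (D) N·C⁻¹ = kg·m·s⁻²·(s·A)⁻¹ = kg·m·s⁻³·A⁻¹
  (E) [m·s⁻¹] · [kg·m·s⁻²] = kg·m²·s⁻³
Only (A) matches kg·m²·s⁻³·A⁻¹.

(A)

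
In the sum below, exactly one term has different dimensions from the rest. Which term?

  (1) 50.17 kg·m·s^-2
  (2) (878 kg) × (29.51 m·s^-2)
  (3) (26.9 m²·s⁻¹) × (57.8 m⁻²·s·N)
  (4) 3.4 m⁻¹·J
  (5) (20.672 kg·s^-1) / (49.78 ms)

(5)

Dimensions:
  (1) kg·m·s⁻²
  (2) [kg] · [m·s⁻²] = kg·m·s⁻²
  (3) [m²·s⁻¹] · [kg·m⁻¹·s⁻¹] = kg·m·s⁻²
  (4) J·m⁻¹ = N·m·m⁻¹ = kg·m·s⁻²
  (5) [kg·s⁻¹] / [s] = kg·s⁻²
All reduce to kg·m·s⁻² except (5), which is kg·s⁻².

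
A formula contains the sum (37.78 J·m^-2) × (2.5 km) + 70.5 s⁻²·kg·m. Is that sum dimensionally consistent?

Expand each in SI base units:
  (37.78 J·m^-2) × (2.5 km):  [kg·s⁻²] · [m] = kg·m·s⁻²
  70.5 s⁻²·kg·m:  kg·m·s⁻²
Both are kg·m·s⁻², so they have the same dimensions and can be added.

Yes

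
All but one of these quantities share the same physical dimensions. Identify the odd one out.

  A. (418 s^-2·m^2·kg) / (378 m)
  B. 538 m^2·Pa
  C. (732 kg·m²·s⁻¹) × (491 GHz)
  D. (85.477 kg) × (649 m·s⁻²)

C.

Expand each in SI base units:
  A. [kg·m²·s⁻²] / [m] = kg·m·s⁻²
  B. Pa·m² = N·m⁻²·m² = kg·m·s⁻²
  C. [kg·m²·s⁻¹] · [s⁻¹] = kg·m²·s⁻²
  D. [kg] · [m·s⁻²] = kg·m·s⁻²
All reduce to kg·m·s⁻² except C., which is kg·m²·s⁻².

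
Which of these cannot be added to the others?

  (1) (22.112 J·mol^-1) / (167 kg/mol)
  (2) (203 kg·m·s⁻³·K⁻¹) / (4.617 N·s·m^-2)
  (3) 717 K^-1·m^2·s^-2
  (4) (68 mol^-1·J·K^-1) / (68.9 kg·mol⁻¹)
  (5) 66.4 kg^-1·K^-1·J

(1)

Work out the base dimensions of each:
  (1) [kg·m²·s⁻²·mol⁻¹] / [kg·mol⁻¹] = m²·s⁻²
  (2) [kg·m·s⁻³·K⁻¹] / [kg·m⁻¹·s⁻¹] = m²·s⁻²·K⁻¹
  (3) m²·s⁻²·K⁻¹
  (4) [kg·m²·s⁻²·K⁻¹·mol⁻¹] / [kg·mol⁻¹] = m²·s⁻²·K⁻¹
  (5) J·kg⁻¹·K⁻¹ = N·m·kg⁻¹·K⁻¹ = m²·s⁻²·K⁻¹
All reduce to m²·s⁻²·K⁻¹ except (1), which is m²·s⁻².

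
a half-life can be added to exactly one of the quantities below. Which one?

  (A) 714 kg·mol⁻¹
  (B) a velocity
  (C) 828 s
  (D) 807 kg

Reference: [half-life] = s.
Each option:
  (A) kg·mol⁻¹
  (B) [velocity] = m·s⁻¹
  (C) s  ← same
  (D) kg
Only (C) matches s.

(C)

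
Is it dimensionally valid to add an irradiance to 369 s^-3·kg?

Yes

Work out the base dimensions of each:
  an irradiance:  [irradiance] = kg·s⁻³
  369 s^-3·kg:  kg·s⁻³
Both are kg·s⁻³, so they have the same dimensions and can be added.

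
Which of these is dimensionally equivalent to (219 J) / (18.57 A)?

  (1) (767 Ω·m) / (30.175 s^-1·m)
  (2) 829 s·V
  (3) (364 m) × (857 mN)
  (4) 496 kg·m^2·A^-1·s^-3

Reference: [kg·m²·s⁻²] / [A] = kg·m²·s⁻²·A⁻¹.
Each option:
  (1) [kg·m³·s⁻³·A⁻²] / [m·s⁻¹] = kg·m²·s⁻²·A⁻²
  (2) V·s = J·C⁻¹·s = kg·m²·s⁻²·A⁻¹  ← same
  (3) [m] · [kg·m·s⁻²] = kg·m²·s⁻²
  (4) kg·m²·s⁻³·A⁻¹
Only (2) matches kg·m²·s⁻²·A⁻¹.

(2)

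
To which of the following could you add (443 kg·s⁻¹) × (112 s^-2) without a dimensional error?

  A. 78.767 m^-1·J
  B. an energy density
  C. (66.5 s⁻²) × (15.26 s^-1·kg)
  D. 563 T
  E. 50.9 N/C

Reference: [kg·s⁻¹] · [s⁻²] = kg·s⁻³.
Each option:
  A. J·m⁻¹ = N·m·m⁻¹ = kg·m·s⁻²
  B. [energy density] = kg·m⁻¹·s⁻²
  C. [s⁻²] · [kg·s⁻¹] = kg·s⁻³  ← same
  D. T = Wb·m⁻² = kg·s⁻²·A⁻¹
  E. N·C⁻¹ = kg·m·s⁻²·(s·A)⁻¹ = kg·m·s⁻³·A⁻¹
Only C. matches kg·s⁻³.

C.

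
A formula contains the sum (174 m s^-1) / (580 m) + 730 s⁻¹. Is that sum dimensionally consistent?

Yes

Reduce each to base SI dimensions:
  (174 m s^-1) / (580 m):  [m·s⁻¹] / [m] = s⁻¹
  730 s⁻¹:  s⁻¹
Both are s⁻¹, so they have the same dimensions and can be added.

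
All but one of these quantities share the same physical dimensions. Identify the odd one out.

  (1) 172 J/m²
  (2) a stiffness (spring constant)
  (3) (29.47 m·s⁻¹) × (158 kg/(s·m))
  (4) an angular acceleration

(4)

Reduce each to base SI dimensions:
  (1) J·m⁻² = N·m·m⁻² = kg·s⁻²
  (2) [stiffness (spring constant)] = kg·s⁻²
  (3) [m·s⁻¹] · [kg·m⁻¹·s⁻¹] = kg·s⁻²
  (4) [angular acceleration] = s⁻²
All reduce to kg·s⁻² except (4), which is s⁻².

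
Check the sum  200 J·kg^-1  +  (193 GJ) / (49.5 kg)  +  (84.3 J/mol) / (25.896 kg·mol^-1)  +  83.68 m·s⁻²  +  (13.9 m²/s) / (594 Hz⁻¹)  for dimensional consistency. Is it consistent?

In SI base units:
  200 J·kg^-1:  J·kg⁻¹ = N·m·kg⁻¹ = m²·s⁻²
  (193 GJ) / (49.5 kg):  [kg·m²·s⁻²] / [kg] = m²·s⁻²
  (84.3 J/mol) / (25.896 kg·mol^-1):  [kg·m²·s⁻²·mol⁻¹] / [kg·mol⁻¹] = m²·s⁻²
  83.68 m·s⁻²:  m·s⁻²
  (13.9 m²/s) / (594 Hz⁻¹):  [m²·s⁻¹] / [s] = m²·s⁻²
The terms do not share a single dimension (m²·s⁻² vs m·s⁻²).

No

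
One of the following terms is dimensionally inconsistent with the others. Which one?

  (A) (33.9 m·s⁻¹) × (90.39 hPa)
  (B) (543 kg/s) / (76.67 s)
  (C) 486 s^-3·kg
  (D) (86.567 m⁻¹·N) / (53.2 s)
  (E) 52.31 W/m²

Expand each in SI base units:
  (A) [m·s⁻¹] · [kg·m⁻¹·s⁻²] = kg·s⁻³
  (B) [kg·s⁻¹] / [s] = kg·s⁻²
  (C) kg·s⁻³
  (D) [kg·s⁻²] / [s] = kg·s⁻³
  (E) W·m⁻² = J·s⁻¹·m⁻² = kg·s⁻³
All reduce to kg·s⁻³ except (B), which is kg·s⁻².

(B)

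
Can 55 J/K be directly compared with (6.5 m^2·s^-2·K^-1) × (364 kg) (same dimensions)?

Yes

Reduce each to base SI dimensions:
  55 J/K:  J·K⁻¹ = N·m·K⁻¹ = kg·m²·s⁻²·K⁻¹
  (6.5 m^2·s^-2·K^-1) × (364 kg):  [m²·s⁻²·K⁻¹] · [kg] = kg·m²·s⁻²·K⁻¹
Both are kg·m²·s⁻²·K⁻¹, so they have the same dimensions and can be added.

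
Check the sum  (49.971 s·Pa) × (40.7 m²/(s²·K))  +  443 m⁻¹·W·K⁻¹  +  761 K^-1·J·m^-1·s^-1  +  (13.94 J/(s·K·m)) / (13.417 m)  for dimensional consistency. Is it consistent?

Reduce each to base SI dimensions:
  (49.971 s·Pa) × (40.7 m²/(s²·K)):  [kg·m⁻¹·s⁻¹] · [m²·s⁻²·K⁻¹] = kg·m·s⁻³·K⁻¹
  443 m⁻¹·W·K⁻¹:  W·m⁻¹·K⁻¹ = J·s⁻¹·m⁻¹·K⁻¹ = kg·m·s⁻³·K⁻¹
  761 K^-1·J·m^-1·s^-1:  J·s⁻¹·m⁻¹·K⁻¹ = N·m·s⁻¹·m⁻¹·K⁻¹ = kg·m·s⁻³·K⁻¹
  (13.94 J/(s·K·m)) / (13.417 m):  [kg·m·s⁻³·K⁻¹] / [m] = kg·s⁻³·K⁻¹
The terms do not share a single dimension (kg·m·s⁻³·K⁻¹ vs kg·s⁻³·K⁻¹).

No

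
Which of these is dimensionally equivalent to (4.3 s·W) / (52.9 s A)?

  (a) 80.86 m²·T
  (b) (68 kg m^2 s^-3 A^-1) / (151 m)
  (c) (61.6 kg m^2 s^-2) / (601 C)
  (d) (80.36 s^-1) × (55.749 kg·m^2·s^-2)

Reference: [kg·m²·s⁻²] / [s·A] = kg·m²·s⁻³·A⁻¹.
Each option:
  (a) T·m² = Wb·m⁻²·m² = kg·m²·s⁻²·A⁻¹
  (b) [kg·m²·s⁻³·A⁻¹] / [m] = kg·m·s⁻³·A⁻¹
  (c) [kg·m²·s⁻²] / [s·A] = kg·m²·s⁻³·A⁻¹  ← same
  (d) [s⁻¹] · [kg·m²·s⁻²] = kg·m²·s⁻³
Only (c) matches kg·m²·s⁻³·A⁻¹.

(c)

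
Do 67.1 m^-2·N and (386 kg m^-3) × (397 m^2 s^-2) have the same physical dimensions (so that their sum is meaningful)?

Yes

Dimensions:
  67.1 m^-2·N:  N·m⁻² = kg·m·s⁻²·m⁻² = kg·m⁻¹·s⁻²
  (386 kg m^-3) × (397 m^2 s^-2):  [kg·m⁻³] · [m²·s⁻²] = kg·m⁻¹·s⁻²
Both are kg·m⁻¹·s⁻², so they have the same dimensions and can be added.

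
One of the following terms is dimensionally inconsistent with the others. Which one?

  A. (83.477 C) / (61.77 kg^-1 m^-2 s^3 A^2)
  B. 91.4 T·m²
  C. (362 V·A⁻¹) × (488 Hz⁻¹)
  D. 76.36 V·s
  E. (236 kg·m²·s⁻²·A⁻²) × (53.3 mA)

In SI base units:
  A. [s·A] / [kg⁻¹·m⁻²·s³·A²] = kg·m²·s⁻²·A⁻¹
  B. T·m² = Wb·m⁻²·m² = kg·m²·s⁻²·A⁻¹
  C. [kg·m²·s⁻³·A⁻²] · [s] = kg·m²·s⁻²·A⁻²
  D. V·s = J·C⁻¹·s = kg·m²·s⁻²·A⁻¹
  E. [kg·m²·s⁻²·A⁻²] · [A] = kg·m²·s⁻²·A⁻¹
All reduce to kg·m²·s⁻²·A⁻¹ except C., which is kg·m²·s⁻²·A⁻².

C.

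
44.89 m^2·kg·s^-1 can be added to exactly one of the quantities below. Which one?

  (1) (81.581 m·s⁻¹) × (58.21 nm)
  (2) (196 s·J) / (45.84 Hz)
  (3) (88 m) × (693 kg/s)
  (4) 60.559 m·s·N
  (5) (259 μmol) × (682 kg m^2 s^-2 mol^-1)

(4)

Reference: kg·m²·s⁻¹.
Each option:
  (1) [m·s⁻¹] · [m] = m²·s⁻¹
  (2) [kg·m²·s⁻¹] / [s⁻¹] = kg·m²
  (3) [m] · [kg·s⁻¹] = kg·m·s⁻¹
  (4) N·m·s = kg·m·s⁻²·m·s = kg·m²·s⁻¹  ← same
  (5) [mol] · [kg·m²·s⁻²·mol⁻¹] = kg·m²·s⁻²
Only (4) matches kg·m²·s⁻¹.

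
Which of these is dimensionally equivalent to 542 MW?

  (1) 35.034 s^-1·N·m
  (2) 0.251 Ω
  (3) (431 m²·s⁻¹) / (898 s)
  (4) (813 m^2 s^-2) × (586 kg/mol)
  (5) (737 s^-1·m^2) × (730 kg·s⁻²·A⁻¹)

Reference: W = J·s⁻¹ = kg·m²·s⁻³.
Each option:
  (1) N·m·s⁻¹ = kg·m·s⁻²·m·s⁻¹ = kg·m²·s⁻³  ← same
  (2) Ω = V·A⁻¹ = kg·m²·s⁻³·A⁻²
  (3) [m²·s⁻¹] / [s] = m²·s⁻²
  (4) [m²·s⁻²] · [kg·mol⁻¹] = kg·m²·s⁻²·mol⁻¹
  (5) [m²·s⁻¹] · [kg·s⁻²·A⁻¹] = kg·m²·s⁻³·A⁻¹
Only (1) matches kg·m²·s⁻³.

(1)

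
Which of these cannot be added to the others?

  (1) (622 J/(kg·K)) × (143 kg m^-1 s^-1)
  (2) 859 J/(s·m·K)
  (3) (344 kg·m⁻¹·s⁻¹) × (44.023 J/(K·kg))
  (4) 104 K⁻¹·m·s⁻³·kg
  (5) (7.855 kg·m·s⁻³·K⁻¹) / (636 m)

(5)

Work out the base dimensions of each:
  (1) [m²·s⁻²·K⁻¹] · [kg·m⁻¹·s⁻¹] = kg·m·s⁻³·K⁻¹
  (2) J·s⁻¹·m⁻¹·K⁻¹ = N·m·s⁻¹·m⁻¹·K⁻¹ = kg·m·s⁻³·K⁻¹
  (3) [kg·m⁻¹·s⁻¹] · [m²·s⁻²·K⁻¹] = kg·m·s⁻³·K⁻¹
  (4) kg·m·s⁻³·K⁻¹
  (5) [kg·m·s⁻³·K⁻¹] / [m] = kg·s⁻³·K⁻¹
All reduce to kg·m·s⁻³·K⁻¹ except (5), which is kg·s⁻³·K⁻¹.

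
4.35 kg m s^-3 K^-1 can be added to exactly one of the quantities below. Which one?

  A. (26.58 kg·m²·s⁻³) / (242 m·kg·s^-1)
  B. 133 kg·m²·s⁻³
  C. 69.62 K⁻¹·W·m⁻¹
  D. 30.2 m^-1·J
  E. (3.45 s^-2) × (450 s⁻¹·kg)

C.

Reference: kg·m·s⁻³·K⁻¹.
Each option:
  A. [kg·m²·s⁻³] / [kg·m·s⁻¹] = m·s⁻²
  B. kg·m²·s⁻³
  C. W·m⁻¹·K⁻¹ = J·s⁻¹·m⁻¹·K⁻¹ = kg·m·s⁻³·K⁻¹  ← same
  D. J·m⁻¹ = N·m·m⁻¹ = kg·m·s⁻²
  E. [s⁻²] · [kg·s⁻¹] = kg·s⁻³
Only C. matches kg·m·s⁻³·K⁻¹.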